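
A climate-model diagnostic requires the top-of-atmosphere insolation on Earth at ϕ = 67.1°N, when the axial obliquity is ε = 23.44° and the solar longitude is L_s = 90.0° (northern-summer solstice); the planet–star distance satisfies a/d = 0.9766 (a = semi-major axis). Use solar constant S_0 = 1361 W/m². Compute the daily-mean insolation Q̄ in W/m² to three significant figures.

Q̄ ≈ 476 W/m²

Solar declination: sin δ = sin ε · sin L_s = sin 23.44° × sin 90.0° = 0.39779, so δ = +23.440°.
cos h₀ = −tan(+67.1°) tan(+23.440°) = -1.0264 ≤ −1 ⇒ polar day, h₀ = π.
Bracket: h₀ sin ϕ sin δ + cos ϕ cos δ sin h₀ = 3.1416×0.92119×0.39779 + 0.38912×0.91748×0.00000 = 1.151208 + 0.000000 = 1.151208.
Inverse-square distance factor (a/d)² = 0.9766² = 0.953748.
Q̄ = (S_0/π) × 0.953748 × [bracket] = (1361/π) × 0.953748 × 1.151208 = 475.7 W/m².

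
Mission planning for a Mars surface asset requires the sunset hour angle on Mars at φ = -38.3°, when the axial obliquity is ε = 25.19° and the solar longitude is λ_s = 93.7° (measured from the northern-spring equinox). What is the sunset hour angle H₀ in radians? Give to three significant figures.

Solar declination: sin δ = sin ε · sin λ_s = sin 25.19° × sin 93.7° = 0.42473, so δ = +25.134°.
cos H₀ = −tan φ · tan δ = −tan(-38.3°) × tan(+25.134°) = 0.3705, so H₀ = 1.1912 rad = 68.25°.

H₀ = 1.19 rad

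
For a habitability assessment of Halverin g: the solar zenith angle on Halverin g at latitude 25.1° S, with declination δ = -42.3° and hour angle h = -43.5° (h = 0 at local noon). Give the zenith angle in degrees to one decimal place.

θ_z = 39.5°

cos θ_z = sin ϕ sin δ + cos ϕ cos δ cos h = 0.285492 + 0.485846 = 0.771338.
θ_z = arccos(0.771338) = 39.5°.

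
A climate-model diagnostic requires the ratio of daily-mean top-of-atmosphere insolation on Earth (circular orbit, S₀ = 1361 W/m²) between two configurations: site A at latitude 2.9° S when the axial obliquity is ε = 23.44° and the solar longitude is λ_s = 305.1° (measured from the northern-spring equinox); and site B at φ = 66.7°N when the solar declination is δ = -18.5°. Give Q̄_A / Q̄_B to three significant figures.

— Configuration A (φ=-2.9°):
Solar declination: sin δ = sin ε · sin λ_s = sin 23.44° × sin 305.1° = -0.32545, so δ = -18.993°.
cos H₀ = −tan(-2.9°) tan(-18.993°) = -0.0174, H₀ = 1.5882 rad.
Bracket: H₀ sin φ sin δ + cos φ cos δ sin H₀ = 1.5882×-0.05059×-0.32545 + 0.99872×0.94556×0.99985 = 0.026149 + 0.944208 = 0.970357.
Q̄ = (S₀/π) × [bracket] = (1361/π) × 0.970357 = 420.38 W/m².
— Configuration B (φ=+66.7°):
cos H₀ = −tan(+66.7°) tan(-18.500°) = 0.7769, H₀ = 0.6810 rad.
Bracket: H₀ sin φ sin δ + cos φ cos δ sin H₀ = 0.6810×0.91845×-0.31730 + 0.39555×0.94832×0.62960 = -0.198460 + 0.236168 = 0.037708.
Q̄ = (S₀/π) × [bracket] = (1361/π) × 0.037708 = 16.336 W/m².
Ratio Q̄_A / Q̄_B = 420.38 / 16.336 = 25.73.

Q̄_A / Q̄_B ≈ 25.7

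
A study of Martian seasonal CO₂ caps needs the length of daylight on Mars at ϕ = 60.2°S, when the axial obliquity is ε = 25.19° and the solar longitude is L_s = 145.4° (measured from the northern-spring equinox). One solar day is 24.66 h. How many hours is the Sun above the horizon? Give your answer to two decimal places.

Solar declination: sin δ = sin ε · sin L_s = sin 25.19° × sin 145.4° = 0.24169, so δ = +13.986°.
cos h₀ = −tan ϕ · tan δ = −tan(-60.2°) × tan(+13.986°) = 0.4349, so h₀ = 1.1209 rad = 64.22°.
Daylight = 2h₀/(2π) × 24.66 h = (1.1209/π) × 24.66 = 8.80 h.

8.80 h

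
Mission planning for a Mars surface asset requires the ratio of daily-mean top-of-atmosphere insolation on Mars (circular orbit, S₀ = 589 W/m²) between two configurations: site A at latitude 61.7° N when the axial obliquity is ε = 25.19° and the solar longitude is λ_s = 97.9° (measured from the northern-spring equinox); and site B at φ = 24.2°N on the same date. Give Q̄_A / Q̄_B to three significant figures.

— Configuration A (φ=+61.7°):
Solar declination: sin δ = sin ε · sin λ_s = sin 25.19° × sin 97.9° = 0.42158, so δ = +24.935°.
cos H₀ = −tan(+61.7°) tan(+24.935°) = -0.8634, H₀ = 2.6129 rad.
Bracket: H₀ sin φ sin δ + cos φ cos δ sin H₀ = 2.6129×0.88048×0.42158 + 0.47409×0.90679×0.50444 = 0.969890 + 0.216859 = 1.186749.
Q̄ = (S₀/π) × [bracket] = (589/π) × 1.186749 = 222.50 W/m².
— Configuration B (φ=+24.2°):
cos H₀ = −tan(+24.2°) tan(+24.935°) = -0.2089, H₀ = 1.7813 rad.
Bracket: H₀ sin φ sin δ + cos φ cos δ sin H₀ = 1.7813×0.40992×0.42158 + 0.91212×0.90679×0.97793 = 0.307834 + 0.808847 = 1.116681.
Q̄ = (S₀/π) × [bracket] = (589/π) × 1.116681 = 209.36 W/m².
Ratio Q̄_A / Q̄_B = 222.50 / 209.36 = 1.063.

Q̄_A / Q̄_B ≈ 1.06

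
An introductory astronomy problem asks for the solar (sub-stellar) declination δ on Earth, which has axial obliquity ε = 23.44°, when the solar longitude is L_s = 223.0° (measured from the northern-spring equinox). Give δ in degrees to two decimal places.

sin δ = sin ε · sin L_s = sin 23.44° × sin 223.0° = -0.271291.
δ = arcsin(-0.271291) = -15.74°.

δ = -15.74°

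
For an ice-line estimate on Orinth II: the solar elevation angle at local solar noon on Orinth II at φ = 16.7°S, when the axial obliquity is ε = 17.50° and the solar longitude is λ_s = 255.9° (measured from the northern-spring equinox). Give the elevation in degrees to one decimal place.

89.7°

Solar declination: sin δ = sin ε · sin λ_s = sin 17.50° × sin 255.9° = -0.29165, so δ = -16.957°.
At local noon the hour angle is zero, so the zenith angle equals |φ − δ| = |-16.7° − (-16.957°)| = 0.257°.
Elevation = 90° − 0.257° = 89.7°.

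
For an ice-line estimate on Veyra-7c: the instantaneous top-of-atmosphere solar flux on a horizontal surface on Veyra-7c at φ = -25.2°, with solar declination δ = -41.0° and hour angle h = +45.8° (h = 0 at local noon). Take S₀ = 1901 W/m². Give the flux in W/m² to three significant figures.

cos θ_z = sin φ sin δ + cos φ cos δ cos h = 0.279336 + 0.476081 = 0.755417.
Flux = S₀ · cos θ_z = 1901 × 0.755417 = 1436 W/m².

1.44e+03 W/m²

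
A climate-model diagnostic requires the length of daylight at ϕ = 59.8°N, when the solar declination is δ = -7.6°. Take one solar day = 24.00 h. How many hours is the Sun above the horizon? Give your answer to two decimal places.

10.23 h

cos h₀ = −tan ϕ · tan δ = −tan(+59.8°) × tan(-7.600°) = 0.2293, so h₀ = 1.3395 rad = 76.75°.
Daylight = 2h₀/(2π) × 24.00 h = (1.3395/π) × 24.00 = 10.23 h.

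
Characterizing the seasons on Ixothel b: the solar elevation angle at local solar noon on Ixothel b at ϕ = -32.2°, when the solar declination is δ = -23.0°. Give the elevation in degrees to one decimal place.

At local noon the hour angle is zero, so the zenith angle equals |ϕ − δ| = |-32.2° − (-23.000°)| = 9.200°.
Elevation = 90° − 9.200° = 80.8°.

80.8°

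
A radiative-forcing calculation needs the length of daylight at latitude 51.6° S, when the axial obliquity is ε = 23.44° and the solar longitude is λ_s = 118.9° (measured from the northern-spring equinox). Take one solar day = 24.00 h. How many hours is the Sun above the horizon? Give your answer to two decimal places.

8.27 h

Solar declination: sin δ = sin ε · sin λ_s = sin 23.44° × sin 118.9° = 0.34825, so δ = +20.380°.
cos H₀ = −tan φ · tan δ = −tan(-51.6°) × tan(+20.380°) = 0.4687, so H₀ = 1.0830 rad = 62.05°.
Daylight = 2H₀/(2π) × 24.00 h = (1.0830/π) × 24.00 = 8.27 h.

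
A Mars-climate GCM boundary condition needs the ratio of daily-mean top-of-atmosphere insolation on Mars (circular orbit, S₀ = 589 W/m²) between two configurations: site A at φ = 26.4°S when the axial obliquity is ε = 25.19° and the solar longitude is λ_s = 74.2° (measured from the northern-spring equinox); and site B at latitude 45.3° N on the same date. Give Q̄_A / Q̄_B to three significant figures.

Q̄_A / Q̄_B ≈ 0.473

— Configuration A (φ=-26.4°):
Solar declination: sin δ = sin ε · sin λ_s = sin 25.19° × sin 74.2° = 0.40954, so δ = +24.176°.
cos H₀ = −tan(-26.4°) tan(+24.176°) = 0.2228, H₀ = 1.3461 rad.
Bracket: H₀ sin φ sin δ + cos φ cos δ sin H₀ = 1.3461×-0.44464×0.40954 + 0.89571×0.91229×0.97485 = -0.245122 + 0.796596 = 0.551474.
Q̄ = (S₀/π) × [bracket] = (589/π) × 0.551474 = 103.39 W/m².
— Configuration B (φ=+45.3°):
cos H₀ = −tan(+45.3°) tan(+24.176°) = -0.4536, H₀ = 2.0416 rad.
Bracket: H₀ sin φ sin δ + cos φ cos δ sin H₀ = 2.0416×0.71080×0.40954 + 0.70339×0.91229×0.89119 = 0.594312 + 0.571873 = 1.166185.
Q̄ = (S₀/π) × [bracket] = (589/π) × 1.166185 = 218.64 W/m².
Ratio Q̄_A / Q̄_B = 103.39 / 218.64 = 0.4729.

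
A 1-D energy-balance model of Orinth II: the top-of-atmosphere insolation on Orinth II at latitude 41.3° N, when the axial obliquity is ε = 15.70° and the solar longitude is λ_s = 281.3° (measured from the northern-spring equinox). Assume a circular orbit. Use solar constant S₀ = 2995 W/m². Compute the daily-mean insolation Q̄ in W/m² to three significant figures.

Solar declination: sin δ = sin ε · sin λ_s = sin 15.70° × sin 281.3° = -0.26535, so δ = -15.388°.
cos H₀ = −tan(+41.3°) tan(-15.388°) = 0.2418, H₀ = 1.3266 rad.
Bracket: H₀ sin φ sin δ + cos φ cos δ sin H₀ = 1.3266×0.66000×-0.26535 + 0.75126×0.96415×0.97033 = -0.232329 + 0.702837 = 0.470508.
Q̄ = (S₀/π) × [bracket] = (2995/π) × 0.470508 = 448.6 W/m².

Q̄ ≈ 449 W/m²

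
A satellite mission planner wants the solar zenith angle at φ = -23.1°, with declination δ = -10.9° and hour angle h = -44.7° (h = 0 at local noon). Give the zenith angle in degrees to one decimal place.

θ_z = 44.3°

cos θ_z = sin φ sin δ + cos φ cos δ cos h = 0.074189 + 0.642013 = 0.716202.
θ_z = arccos(0.716202) = 44.3°.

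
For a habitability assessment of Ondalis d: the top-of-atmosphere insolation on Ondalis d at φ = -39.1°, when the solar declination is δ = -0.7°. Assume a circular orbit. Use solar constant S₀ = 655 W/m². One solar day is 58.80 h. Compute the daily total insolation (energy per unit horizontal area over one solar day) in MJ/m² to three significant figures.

34.8 MJ/m²

cos H₀ = −tan(-39.1°) tan(-0.700°) = -0.0099, H₀ = 1.5807 rad.
Bracket: H₀ sin φ sin δ + cos φ cos δ sin H₀ = 1.5807×-0.63068×-0.01222 + 0.77605×0.99993×0.99995 = 0.012182 + 0.775957 = 0.788139.
Q̄ = (S₀/π) × [bracket] = (655/π) × 0.788139 = 164.32 W/m².
Daily total = Q̄ × 58.80 h × 3600 s/h = 164.32 × 58.80 × 3600 / 10⁶ = 34.78 MJ/m².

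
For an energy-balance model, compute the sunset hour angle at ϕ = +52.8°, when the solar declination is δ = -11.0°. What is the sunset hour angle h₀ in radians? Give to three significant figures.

h₀ = 1.31 rad

cos h₀ = −tan ϕ · tan δ = −tan(+52.8°) × tan(-11.000°) = 0.2561, so h₀ = 1.3118 rad = 75.16°.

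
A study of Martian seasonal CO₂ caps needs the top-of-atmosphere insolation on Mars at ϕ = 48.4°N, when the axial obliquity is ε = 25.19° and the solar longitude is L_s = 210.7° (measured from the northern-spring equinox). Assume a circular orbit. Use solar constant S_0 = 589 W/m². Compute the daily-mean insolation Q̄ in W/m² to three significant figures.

Solar declination: sin δ = sin ε · sin L_s = sin 25.19° × sin 210.7° = -0.21730, so δ = -12.550°.
cos h₀ = −tan(+48.4°) tan(-12.550°) = 0.2507, h₀ = 1.3174 rad.
Bracket: h₀ sin ϕ sin δ + cos ϕ cos δ sin h₀ = 1.3174×0.74780×-0.21730 + 0.66393×0.97611×0.96805 = -0.214073 + 0.627363 = 0.413290.
Q̄ = (S_0/π) × [bracket] = (589/π) × 0.413290 = 77.49 W/m².

Q̄ ≈ 77.5 W/m²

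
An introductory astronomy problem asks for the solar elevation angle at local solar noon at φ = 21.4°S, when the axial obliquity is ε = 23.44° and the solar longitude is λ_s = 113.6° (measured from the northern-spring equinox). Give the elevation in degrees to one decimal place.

Solar declination: sin δ = sin ε · sin λ_s = sin 23.44° × sin 113.6° = 0.36452, so δ = +21.378°.
At local noon the hour angle is zero, so the zenith angle equals |φ − δ| = |-21.4° − (+21.378°)| = 42.778°.
Elevation = 90° − 42.778° = 47.2°.

47.2°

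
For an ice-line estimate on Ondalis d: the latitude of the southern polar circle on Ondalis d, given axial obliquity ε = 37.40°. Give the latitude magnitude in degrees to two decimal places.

The polar circle is the lowest latitude that experiences at least one full rotation of continuous darkness at the northern-summer solstice; it lies at |ϕ| = 90° − ε = 90° − 37.40° = 52.60°.

52.60°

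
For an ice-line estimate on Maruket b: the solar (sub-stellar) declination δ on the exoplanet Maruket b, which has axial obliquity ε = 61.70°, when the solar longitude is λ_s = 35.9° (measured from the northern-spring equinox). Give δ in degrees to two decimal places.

sin δ = sin ε · sin λ_s = sin 61.70° × sin 35.9° = 0.516288.
δ = arcsin(0.516288) = +31.08°.

δ = +31.08°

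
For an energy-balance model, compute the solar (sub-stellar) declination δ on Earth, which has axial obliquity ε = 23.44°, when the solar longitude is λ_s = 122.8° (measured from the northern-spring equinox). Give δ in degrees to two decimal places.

sin δ = sin ε · sin λ_s = sin 23.44° × sin 122.8° = 0.334368.
δ = arcsin(0.334368) = +19.53°.

δ = +19.53°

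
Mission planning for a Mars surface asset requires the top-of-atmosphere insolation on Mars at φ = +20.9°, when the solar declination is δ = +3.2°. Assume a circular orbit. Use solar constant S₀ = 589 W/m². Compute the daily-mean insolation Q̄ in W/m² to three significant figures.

Q̄ ≈ 181 W/m²

cos H₀ = −tan(+20.9°) tan(+3.200°) = -0.0213, H₀ = 1.5921 rad.
Bracket: H₀ sin φ sin δ + cos φ cos δ sin H₀ = 1.5921×0.35674×0.05582 + 0.93420×0.99844×0.99977 = 0.031704 + 0.932528 = 0.964232.
Q̄ = (S₀/π) × [bracket] = (589/π) × 0.964232 = 180.8 W/m².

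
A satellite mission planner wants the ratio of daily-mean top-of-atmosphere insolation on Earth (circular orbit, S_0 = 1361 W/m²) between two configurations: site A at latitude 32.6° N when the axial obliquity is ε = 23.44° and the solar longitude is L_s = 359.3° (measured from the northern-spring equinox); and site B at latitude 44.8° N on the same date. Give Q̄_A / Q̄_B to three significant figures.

— Configuration A (ϕ=+32.6°):
Solar declination: sin δ = sin ε · sin L_s = sin 23.44° × sin 359.3° = -0.00486, so δ = -0.278°.
cos h₀ = −tan(+32.6°) tan(-0.278°) = 0.0031, h₀ = 1.5677 rad.
Bracket: h₀ sin ϕ sin δ + cos ϕ cos δ sin h₀ = 1.5677×0.53877×-0.00486 + 0.84245×0.99999×1.00000 = -0.004105 + 0.842442 = 0.838337.
Q̄ = (S_0/π) × [bracket] = (1361/π) × 0.838337 = 363.18 W/m².
— Configuration B (ϕ=+44.8°):
cos h₀ = −tan(+44.8°) tan(-0.278°) = 0.0048, h₀ = 1.5660 rad.
Bracket: h₀ sin ϕ sin δ + cos ϕ cos δ sin h₀ = 1.5660×0.70463×-0.00486 + 0.70957×0.99999×0.99999 = -0.005363 + 0.709556 = 0.704193.
Q̄ = (S_0/π) × [bracket] = (1361/π) × 0.704193 = 305.07 W/m².
Ratio Q̄_A / Q̄_B = 363.18 / 305.07 = 1.190.

Q̄_A / Q̄_B ≈ 1.19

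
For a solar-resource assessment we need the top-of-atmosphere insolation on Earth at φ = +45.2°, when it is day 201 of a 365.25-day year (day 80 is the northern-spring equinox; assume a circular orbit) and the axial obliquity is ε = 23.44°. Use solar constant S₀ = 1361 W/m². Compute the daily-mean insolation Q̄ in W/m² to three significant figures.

Solar longitude: λ_s = 360° × (201 − 80)/365.25 = 119.261°.
sin δ = sin 23.44° × sin 119.261° = 0.34703, so δ = +20.306°.
cos H₀ = −tan(+45.2°) tan(+20.306°) = -0.3726, H₀ = 1.9526 rad.
Bracket: H₀ sin φ sin δ + cos φ cos δ sin H₀ = 1.9526×0.70957×0.34703 + 0.70463×0.93785×0.92798 = 0.480812 + 0.613244 = 1.094056.
Q̄ = (S₀/π) × [bracket] = (1361/π) × 1.094056 = 474.0 W/m².

Q̄ ≈ 474 W/m²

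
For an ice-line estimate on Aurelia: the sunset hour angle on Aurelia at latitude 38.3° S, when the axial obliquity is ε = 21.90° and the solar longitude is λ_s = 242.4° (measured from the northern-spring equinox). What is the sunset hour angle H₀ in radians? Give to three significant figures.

H₀ = 1.85 rad

Solar declination: sin δ = sin ε · sin λ_s = sin 21.90° × sin 242.4° = -0.33054, so δ = -19.302°.
cos H₀ = −tan φ · tan δ = −tan(-38.3°) × tan(-19.302°) = -0.2766, so H₀ = 1.8510 rad = 106.06°.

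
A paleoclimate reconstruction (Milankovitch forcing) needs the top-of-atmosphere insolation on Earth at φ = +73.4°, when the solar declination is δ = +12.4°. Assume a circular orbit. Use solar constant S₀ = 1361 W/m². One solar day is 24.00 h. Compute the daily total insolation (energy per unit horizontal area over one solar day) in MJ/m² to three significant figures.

cos H₀ = −tan(+73.4°) tan(+12.400°) = -0.7375, H₀ = 2.4002 rad.
Bracket: H₀ sin φ sin δ + cos φ cos δ sin H₀ = 2.4002×0.95832×0.21474 + 0.28569×0.97667×0.67533 = 0.493936 + 0.188434 = 0.682370.
Q̄ = (S₀/π) × [bracket] = (1361/π) × 0.682370 = 295.62 W/m².
Daily total = Q̄ × 24.00 h × 3600 s/h = 295.62 × 24.00 × 3600 / 10⁶ = 25.54 MJ/m².

25.5 MJ/m²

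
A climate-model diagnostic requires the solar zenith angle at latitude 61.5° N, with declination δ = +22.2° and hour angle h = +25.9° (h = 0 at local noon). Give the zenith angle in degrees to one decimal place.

θ_z = 43.2°

cos θ_z = sin φ sin δ + cos φ cos δ cos h = 0.332053 + 0.397413 = 0.729466.
θ_z = arccos(0.729466) = 43.2°.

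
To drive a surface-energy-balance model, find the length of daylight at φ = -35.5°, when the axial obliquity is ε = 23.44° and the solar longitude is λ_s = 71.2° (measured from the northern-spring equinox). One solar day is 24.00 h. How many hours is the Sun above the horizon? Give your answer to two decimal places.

Solar declination: sin δ = sin ε · sin λ_s = sin 23.44° × sin 71.2° = 0.37657, so δ = +22.121°.
cos H₀ = −tan φ · tan δ = −tan(-35.5°) × tan(+22.121°) = 0.2899, so H₀ = 1.2766 rad = 73.15°.
Daylight = 2H₀/(2π) × 24.00 h = (1.2766/π) × 24.00 = 9.75 h.

9.75 h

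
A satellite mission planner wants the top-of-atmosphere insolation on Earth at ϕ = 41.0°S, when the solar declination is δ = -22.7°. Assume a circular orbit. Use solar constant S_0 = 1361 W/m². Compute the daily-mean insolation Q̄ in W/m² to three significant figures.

cos h₀ = −tan(-41.0°) tan(-22.700°) = -0.3636, h₀ = 1.9430 rad.
Bracket: h₀ sin ϕ sin δ + cos ϕ cos δ sin h₀ = 1.9430×-0.65606×-0.38591 + 0.75471×0.92254×0.93154 = 0.491929 + 0.648585 = 1.140514.
Q̄ = (S_0/π) × [bracket] = (1361/π) × 1.140514 = 494.1 W/m².

Q̄ ≈ 494 W/m²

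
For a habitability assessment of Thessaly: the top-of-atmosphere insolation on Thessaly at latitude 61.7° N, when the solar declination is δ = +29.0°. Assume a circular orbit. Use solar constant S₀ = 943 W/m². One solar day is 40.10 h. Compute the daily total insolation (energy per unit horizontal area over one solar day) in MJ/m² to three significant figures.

58.1 MJ/m²

cos H₀ = −tan(+61.7°) tan(+29.000°) = -1.0295 ≤ −1 ⇒ polar day, H₀ = π.
Bracket: H₀ sin φ sin δ + cos φ cos δ sin H₀ = 3.1416×0.88048×0.48481 + 0.47409×0.87462×0.00000 = 1.341041 + 0.000000 = 1.341041.
Q̄ = (S₀/π) × [bracket] = (943/π) × 1.341041 = 402.54 W/m².
Daily total = Q̄ × 40.10 h × 3600 s/h = 402.54 × 40.10 × 3600 / 10⁶ = 58.11 MJ/m².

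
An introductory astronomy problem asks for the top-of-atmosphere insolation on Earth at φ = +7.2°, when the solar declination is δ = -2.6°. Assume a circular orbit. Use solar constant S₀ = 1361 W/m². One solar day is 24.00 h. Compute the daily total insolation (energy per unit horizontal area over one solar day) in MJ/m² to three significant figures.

36.8 MJ/m²

cos H₀ = −tan(+7.2°) tan(-2.600°) = 0.0057, H₀ = 1.5651 rad.
Bracket: H₀ sin φ sin δ + cos φ cos δ sin H₀ = 1.5651×0.12533×-0.04536 + 0.99211×0.99897×0.99998 = -0.008898 + 0.991068 = 0.982170.
Q̄ = (S₀/π) × [bracket] = (1361/π) × 0.982170 = 425.50 W/m².
Daily total = Q̄ × 24.00 h × 3600 s/h = 425.50 × 24.00 × 3600 / 10⁶ = 36.76 MJ/m².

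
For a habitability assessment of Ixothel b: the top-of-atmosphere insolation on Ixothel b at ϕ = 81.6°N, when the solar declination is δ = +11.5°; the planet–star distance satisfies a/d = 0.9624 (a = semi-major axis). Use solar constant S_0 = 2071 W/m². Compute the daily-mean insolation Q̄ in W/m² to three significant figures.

Q̄ ≈ 378 W/m²

cos h₀ = −tan(+81.6°) tan(+11.500°) = -1.3778 ≤ −1 ⇒ polar day, h₀ = π.
Bracket: h₀ sin ϕ sin δ + cos ϕ cos δ sin h₀ = 3.1416×0.98927×0.19937 + 0.14608×0.97992×0.00000 = 0.619620 + 0.000000 = 0.619620.
Inverse-square distance factor (a/d)² = 0.9624² = 0.926214.
Q̄ = (S_0/π) × 0.926214 × [bracket] = (2071/π) × 0.926214 × 0.619620 = 378.3 W/m².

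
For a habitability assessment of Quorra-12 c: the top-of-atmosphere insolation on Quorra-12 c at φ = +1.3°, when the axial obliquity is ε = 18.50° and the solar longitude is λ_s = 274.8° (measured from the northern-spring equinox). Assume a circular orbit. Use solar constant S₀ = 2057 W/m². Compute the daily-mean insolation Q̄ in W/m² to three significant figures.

Solar declination: sin δ = sin ε · sin λ_s = sin 18.50° × sin 274.8° = -0.31619, so δ = -18.433°.
cos H₀ = −tan(+1.3°) tan(-18.433°) = 0.0076, H₀ = 1.5632 rad.
Bracket: H₀ sin φ sin δ + cos φ cos δ sin H₀ = 1.5632×0.02269×-0.31619 + 0.99974×0.94870×0.99997 = -0.011215 + 0.948425 = 0.937210.
Q̄ = (S₀/π) × [bracket] = (2057/π) × 0.937210 = 613.7 W/m².

Q̄ ≈ 614 W/m²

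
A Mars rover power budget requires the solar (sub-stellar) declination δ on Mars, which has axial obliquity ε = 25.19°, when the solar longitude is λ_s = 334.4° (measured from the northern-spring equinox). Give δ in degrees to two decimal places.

δ = -10.60°

sin δ = sin ε · sin λ_s = sin 25.19° × sin 334.4° = -0.183905.
δ = arcsin(-0.183905) = -10.60°.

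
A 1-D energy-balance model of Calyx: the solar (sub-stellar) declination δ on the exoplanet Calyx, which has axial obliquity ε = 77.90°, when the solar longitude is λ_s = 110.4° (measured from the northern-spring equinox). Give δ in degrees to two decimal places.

δ = +66.41°

sin δ = sin ε · sin λ_s = sin 77.90° × sin 110.4° = 0.916459.
δ = arcsin(0.916459) = +66.41°.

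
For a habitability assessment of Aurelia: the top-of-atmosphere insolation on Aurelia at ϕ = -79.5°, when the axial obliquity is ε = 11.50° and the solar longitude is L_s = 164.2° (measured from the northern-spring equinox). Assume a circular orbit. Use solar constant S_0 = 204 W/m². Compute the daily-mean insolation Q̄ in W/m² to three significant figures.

Q̄ ≈ 6.88 W/m²

Solar declination: sin δ = sin ε · sin L_s = sin 11.50° × sin 164.2° = 0.05428, so δ = +3.112°.
cos h₀ = −tan(-79.5°) tan(+3.112°) = 0.2933, h₀ = 1.2731 rad.
Bracket: h₀ sin ϕ sin δ + cos ϕ cos δ sin h₀ = 1.2731×-0.98325×0.05428 + 0.18224×0.99853×0.95601 = -0.067946 + 0.173967 = 0.106021.
Q̄ = (S_0/π) × [bracket] = (204/π) × 0.106021 = 6.884 W/m².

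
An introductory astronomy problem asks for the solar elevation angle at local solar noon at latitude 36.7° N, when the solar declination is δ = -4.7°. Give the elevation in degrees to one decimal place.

48.6°

At local noon the hour angle is zero, so the zenith angle equals |φ − δ| = |+36.7° − (-4.700°)| = 41.400°.
Elevation = 90° − 41.400° = 48.6°.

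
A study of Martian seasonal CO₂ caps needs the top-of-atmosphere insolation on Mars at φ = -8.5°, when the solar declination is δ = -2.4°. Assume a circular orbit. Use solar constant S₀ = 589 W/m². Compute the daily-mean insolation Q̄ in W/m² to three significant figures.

cos H₀ = −tan(-8.5°) tan(-2.400°) = -0.0063, H₀ = 1.5771 rad.
Bracket: H₀ sin φ sin δ + cos φ cos δ sin H₀ = 1.5771×-0.14781×-0.04188 + 0.98902×0.99912×0.99998 = 0.009763 + 0.988130 = 0.997893.
Q̄ = (S₀/π) × [bracket] = (589/π) × 0.997893 = 187.1 W/m².

Q̄ ≈ 187 W/m²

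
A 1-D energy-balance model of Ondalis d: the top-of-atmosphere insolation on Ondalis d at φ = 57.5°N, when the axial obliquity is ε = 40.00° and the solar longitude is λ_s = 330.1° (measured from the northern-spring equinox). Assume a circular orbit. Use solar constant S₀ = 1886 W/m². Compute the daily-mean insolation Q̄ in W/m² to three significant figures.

Q̄ ≈ 94.9 W/m²

Solar declination: sin δ = sin ε · sin λ_s = sin 40.00° × sin 330.1° = -0.32042, so δ = -18.688°.
cos H₀ = −tan(+57.5°) tan(-18.688°) = 0.5310, H₀ = 1.0111 rad.
Bracket: H₀ sin φ sin δ + cos φ cos δ sin H₀ = 1.0111×0.84339×-0.32042 + 0.53730×0.94727×0.84740 = -0.273239 + 0.431300 = 0.158061.
Q̄ = (S₀/π) × [bracket] = (1886/π) × 0.158061 = 94.89 W/m².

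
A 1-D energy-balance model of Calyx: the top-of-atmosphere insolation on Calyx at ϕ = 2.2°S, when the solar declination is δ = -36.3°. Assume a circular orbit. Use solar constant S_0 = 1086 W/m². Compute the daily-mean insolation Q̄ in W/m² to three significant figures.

Q̄ ≈ 291 W/m²

cos h₀ = −tan(-2.2°) tan(-36.300°) = -0.0282, h₀ = 1.5990 rad.
Bracket: h₀ sin ϕ sin δ + cos ϕ cos δ sin h₀ = 1.5990×-0.03839×-0.59201 + 0.99926×0.80593×0.99960 = 0.036341 + 0.805011 = 0.841352.
Q̄ = (S_0/π) × [bracket] = (1086/π) × 0.841352 = 290.8 W/m².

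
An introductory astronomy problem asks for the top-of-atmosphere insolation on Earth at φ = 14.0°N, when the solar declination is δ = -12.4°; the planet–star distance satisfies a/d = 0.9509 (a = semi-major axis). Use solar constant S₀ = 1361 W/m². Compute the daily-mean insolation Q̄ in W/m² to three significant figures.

cos H₀ = −tan(+14.0°) tan(-12.400°) = 0.0548, H₀ = 1.5160 rad.
Bracket: H₀ sin φ sin δ + cos φ cos δ sin H₀ = 1.5160×0.24192×-0.21474 + 0.97030×0.97667×0.99850 = -0.078756 + 0.946241 = 0.867485.
Inverse-square distance factor (a/d)² = 0.9509² = 0.904211.
Q̄ = (S₀/π) × 0.904211 × [bracket] = (1361/π) × 0.904211 × 0.867485 = 339.8 W/m².

Q̄ ≈ 340 W/m²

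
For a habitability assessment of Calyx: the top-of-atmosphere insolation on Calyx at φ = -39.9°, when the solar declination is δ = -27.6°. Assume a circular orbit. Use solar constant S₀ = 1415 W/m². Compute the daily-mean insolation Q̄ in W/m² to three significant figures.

Q̄ ≈ 546 W/m²

cos H₀ = −tan(-39.9°) tan(-27.600°) = -0.4371, H₀ = 2.0232 rad.
Bracket: H₀ sin φ sin δ + cos φ cos δ sin H₀ = 2.0232×-0.64145×-0.46330 + 0.76717×0.88620×0.89940 = 0.601262 + 0.611472 = 1.212734.
Q̄ = (S₀/π) × [bracket] = (1415/π) × 1.212734 = 546.2 W/m².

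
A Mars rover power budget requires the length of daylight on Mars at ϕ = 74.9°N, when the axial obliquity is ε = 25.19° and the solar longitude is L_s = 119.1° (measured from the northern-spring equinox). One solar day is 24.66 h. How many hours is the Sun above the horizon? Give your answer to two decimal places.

Solar declination: sin δ = sin ε · sin L_s = sin 25.19° × sin 119.1° = 0.37190, so δ = +21.833°.
Sunrise equation: cos h₀ = −tan ϕ · tan δ = -1.4848 ≤ −1, so the Sun never sets (polar day) and h₀ = π.
Daylight = 2h₀/(2π) × 24.66 h = (3.1416/π) × 24.66 = 24.66 h.

24.66 h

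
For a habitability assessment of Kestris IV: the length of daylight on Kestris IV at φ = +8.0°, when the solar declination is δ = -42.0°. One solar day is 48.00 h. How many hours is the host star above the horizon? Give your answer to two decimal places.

22.06 h

cos H₀ = −tan φ · tan δ = −tan(+8.0°) × tan(-42.000°) = 0.1265, so H₀ = 1.4439 rad = 82.73°.
Daylight = 2H₀/(2π) × 48.00 h = (1.4439/π) × 48.00 = 22.06 h.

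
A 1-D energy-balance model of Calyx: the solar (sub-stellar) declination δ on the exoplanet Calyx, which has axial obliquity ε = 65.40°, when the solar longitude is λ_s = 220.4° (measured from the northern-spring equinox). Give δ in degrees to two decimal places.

δ = -36.11°

sin δ = sin ε · sin λ_s = sin 65.40° × sin 220.4° = -0.589294.
δ = arcsin(-0.589294) = -36.11°.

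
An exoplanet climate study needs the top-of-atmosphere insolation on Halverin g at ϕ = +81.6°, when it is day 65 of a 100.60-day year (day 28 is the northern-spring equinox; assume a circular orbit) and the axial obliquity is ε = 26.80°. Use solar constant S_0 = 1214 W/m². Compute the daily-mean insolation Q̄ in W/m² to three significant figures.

Solar longitude: L_s = 360° × (65 − 28)/100.60 = 132.406°.
sin δ = sin 26.80° × sin 132.406° = 0.33292, so δ = +19.446°.
cos h₀ = −tan(+81.6°) tan(+19.446°) = -2.3909 ≤ −1 ⇒ polar day, h₀ = π.
Bracket: h₀ sin ϕ sin δ + cos ϕ cos δ sin h₀ = 3.1416×0.98927×0.33292 + 0.14608×0.94295×0.00000 = 1.034679 + 0.000000 = 1.034679.
Q̄ = (S_0/π) × [bracket] = (1214/π) × 1.034679 = 399.8 W/m².

Q̄ ≈ 400 W/m²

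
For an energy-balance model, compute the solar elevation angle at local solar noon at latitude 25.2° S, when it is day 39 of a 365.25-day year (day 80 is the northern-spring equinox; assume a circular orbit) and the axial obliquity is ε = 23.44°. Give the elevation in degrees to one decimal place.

79.7°

Solar longitude: L_s = 360° × (39 − 80)/365.25 = -40.411°, i.e. -40.411° + 360° = 319.589°.
sin δ = sin 23.44° × sin 319.589° = -0.25787, so δ = -14.944°.
At local noon the hour angle is zero, so the zenith angle equals |ϕ − δ| = |-25.2° − (-14.944°)| = 10.256°.
Elevation = 90° − 10.256° = 79.7°.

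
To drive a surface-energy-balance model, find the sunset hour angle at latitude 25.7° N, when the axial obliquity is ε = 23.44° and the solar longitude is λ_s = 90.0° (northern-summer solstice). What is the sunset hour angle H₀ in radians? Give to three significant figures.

H₀ = 1.78 rad

Solar declination: sin δ = sin ε · sin λ_s = sin 23.44° × sin 90.0° = 0.39779, so δ = +23.440°.
cos H₀ = −tan φ · tan δ = −tan(+25.7°) × tan(+23.440°) = -0.2087, so H₀ = 1.7810 rad = 102.04°.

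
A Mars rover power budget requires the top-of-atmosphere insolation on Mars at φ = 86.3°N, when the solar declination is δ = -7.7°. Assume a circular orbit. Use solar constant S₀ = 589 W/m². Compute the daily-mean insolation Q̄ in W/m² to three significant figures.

cos H₀ = −tan(+86.3°) tan(-7.700°) = 2.0908 ≥ 1 ⇒ polar night, H₀ = 0 and Q̄ = 0.

Q̄ ≈ 0.00 W/m²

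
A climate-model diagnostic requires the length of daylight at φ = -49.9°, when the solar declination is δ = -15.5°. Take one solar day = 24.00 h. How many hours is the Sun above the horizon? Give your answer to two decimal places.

cos H₀ = −tan φ · tan δ = −tan(-49.9°) × tan(-15.500°) = -0.3293, so H₀ = 1.9064 rad = 109.23°.
Daylight = 2H₀/(2π) × 24.00 h = (1.9064/π) × 24.00 = 14.56 h.

14.56 h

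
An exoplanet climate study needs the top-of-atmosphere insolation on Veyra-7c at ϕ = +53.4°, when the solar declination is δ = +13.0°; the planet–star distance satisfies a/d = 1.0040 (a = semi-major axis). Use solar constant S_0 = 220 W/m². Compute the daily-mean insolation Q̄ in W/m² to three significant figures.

Q̄ ≈ 63.0 W/m²

cos h₀ = −tan(+53.4°) tan(+13.000°) = -0.3109, h₀ = 1.8869 rad.
Bracket: h₀ sin ϕ sin δ + cos ϕ cos δ sin h₀ = 1.8869×0.80282×0.22495 + 0.59622×0.97437×0.95045 = 0.340763 + 0.552153 = 0.892916.
Inverse-square distance factor (a/d)² = 1.0040² = 1.008016.
Q̄ = (S_0/π) × 1.008016 × [bracket] = (220/π) × 1.008016 × 0.892916 = 63.03 W/m².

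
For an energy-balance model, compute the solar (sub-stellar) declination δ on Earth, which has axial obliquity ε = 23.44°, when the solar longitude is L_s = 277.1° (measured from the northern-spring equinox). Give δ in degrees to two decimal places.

δ = -23.25°

sin δ = sin ε · sin L_s = sin 23.44° × sin 277.1° = -0.394738.
δ = arcsin(-0.394738) = -23.25°.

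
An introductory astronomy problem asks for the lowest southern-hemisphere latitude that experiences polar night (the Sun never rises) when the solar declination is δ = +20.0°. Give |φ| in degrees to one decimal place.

Polar night requires cos H₀ = −tan φ tan δ ≥ 1, i.e. tan φ tan δ ≤ −1.
The boundary is |tan φ| · |tan δ| = 1, so |φ| = 90° − |δ| = 90° − 20.0° = 70.0° in the southern hemisphere.

|φ| = 70.0°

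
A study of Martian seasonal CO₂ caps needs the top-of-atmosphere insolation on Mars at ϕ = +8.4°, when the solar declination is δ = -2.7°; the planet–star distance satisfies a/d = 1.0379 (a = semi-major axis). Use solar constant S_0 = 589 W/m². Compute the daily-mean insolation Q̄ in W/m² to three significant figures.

Q̄ ≈ 197 W/m²

cos h₀ = −tan(+8.4°) tan(-2.700°) = 0.0070, h₀ = 1.5638 rad.
Bracket: h₀ sin ϕ sin δ + cos ϕ cos δ sin h₀ = 1.5638×0.14608×-0.04711 + 0.98927×0.99889×0.99998 = -0.010762 + 0.988152 = 0.977390.
Inverse-square distance factor (a/d)² = 1.0379² = 1.077236.
Q̄ = (S_0/π) × 1.077236 × [bracket] = (589/π) × 1.077236 × 0.977390 = 197.4 W/m².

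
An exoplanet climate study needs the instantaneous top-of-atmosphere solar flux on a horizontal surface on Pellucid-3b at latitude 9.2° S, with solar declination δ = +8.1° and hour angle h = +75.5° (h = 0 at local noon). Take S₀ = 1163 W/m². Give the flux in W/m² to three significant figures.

cos θ_z = sin φ sin δ + cos φ cos δ cos h = -0.022527 + 0.244693 = 0.222166.
Flux = S₀ · cos θ_z = 1163 × 0.222166 = 258.4 W/m².

258 W/m²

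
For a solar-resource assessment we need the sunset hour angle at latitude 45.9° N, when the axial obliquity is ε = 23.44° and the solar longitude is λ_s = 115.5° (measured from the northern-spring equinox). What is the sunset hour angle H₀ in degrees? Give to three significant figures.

H₀ = 113°

Solar declination: sin δ = sin ε · sin λ_s = sin 23.44° × sin 115.5° = 0.35904, so δ = +21.041°.
cos H₀ = −tan φ · tan δ = −tan(+45.9°) × tan(+21.041°) = -0.3970, so H₀ = 1.9790 rad = 113.39°.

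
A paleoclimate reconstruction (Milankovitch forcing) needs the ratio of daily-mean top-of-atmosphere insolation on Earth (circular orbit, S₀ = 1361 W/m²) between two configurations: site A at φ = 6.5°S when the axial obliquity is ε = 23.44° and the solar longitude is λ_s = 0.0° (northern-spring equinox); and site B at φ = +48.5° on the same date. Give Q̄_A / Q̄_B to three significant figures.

Q̄_A / Q̄_B ≈ 1.50

— Configuration A (φ=-6.5°):
Solar declination: sin δ = sin ε · sin λ_s = sin 23.44° × sin 0.0° = 0.00000, so δ = +0.000°.
cos H₀ = −tan(-6.5°) tan(+0.000°) = 0.0000, H₀ = 1.5708 rad.
Bracket: H₀ sin φ sin δ + cos φ cos δ sin H₀ = 1.5708×-0.11320×0.00000 + 0.99357×1.00000×1.00000 = -0.000000 + 0.993570 = 0.993570.
Q̄ = (S₀/π) × [bracket] = (1361/π) × 0.993570 = 430.43 W/m².
— Configuration B (φ=+48.5°):
cos H₀ = −tan(+48.5°) tan(+0.000°) = -0.0000, H₀ = 1.5708 rad.
Bracket: H₀ sin φ sin δ + cos φ cos δ sin H₀ = 1.5708×0.74896×0.00000 + 0.66262×1.00000×1.00000 = 0.000000 + 0.662620 = 0.662620.
Q̄ = (S₀/π) × [bracket] = (1361/π) × 0.662620 = 287.06 W/m².
Ratio Q̄_A / Q̄_B = 430.43 / 287.06 = 1.499.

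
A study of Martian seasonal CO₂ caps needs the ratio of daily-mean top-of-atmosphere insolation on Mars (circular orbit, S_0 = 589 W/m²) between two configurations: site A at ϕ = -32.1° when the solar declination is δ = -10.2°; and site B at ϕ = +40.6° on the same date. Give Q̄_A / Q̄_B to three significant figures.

— Configuration A (ϕ=-32.1°):
cos h₀ = −tan(-32.1°) tan(-10.200°) = -0.1129, h₀ = 1.6839 rad.
Bracket: h₀ sin ϕ sin δ + cos ϕ cos δ sin h₀ = 1.6839×-0.53140×-0.17708 + 0.84712×0.98420×0.99361 = 0.158456 + 0.828408 = 0.986864.
Q̄ = (S_0/π) × [bracket] = (589/π) × 0.986864 = 185.02 W/m².
— Configuration B (ϕ=+40.6°):
cos h₀ = −tan(+40.6°) tan(-10.200°) = 0.1542, h₀ = 1.4160 rad.
Bracket: h₀ sin ϕ sin δ + cos ϕ cos δ sin h₀ = 1.4160×0.65077×-0.17708 + 0.75927×0.98420×0.98804 = -0.163178 + 0.738336 = 0.575158.
Q̄ = (S_0/π) × [bracket] = (589/π) × 0.575158 = 107.83 W/m².
Ratio Q̄_A / Q̄_B = 185.02 / 107.83 = 1.716.

Q̄_A / Q̄_B ≈ 1.72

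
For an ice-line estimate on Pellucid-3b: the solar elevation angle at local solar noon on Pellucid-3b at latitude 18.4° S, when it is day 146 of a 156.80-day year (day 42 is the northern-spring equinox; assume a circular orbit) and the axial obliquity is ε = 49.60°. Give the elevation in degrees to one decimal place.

Solar longitude: L_s = 360° × (146 − 42)/156.80 = 238.776°.
sin δ = sin 49.60° × sin 238.776° = -0.65122, so δ = -40.634°.
At local noon the hour angle is zero, so the zenith angle equals |ϕ − δ| = |-18.4° − (-40.634°)| = 22.234°.
Elevation = 90° − 22.234° = 67.8°.

67.8°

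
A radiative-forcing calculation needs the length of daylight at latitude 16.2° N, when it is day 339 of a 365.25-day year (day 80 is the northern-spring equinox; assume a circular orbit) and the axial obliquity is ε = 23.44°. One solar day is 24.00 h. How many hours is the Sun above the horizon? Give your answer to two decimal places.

11.07 h

Solar longitude: L_s = 360° × (339 − 80)/365.25 = 255.277°.
sin δ = sin 23.44° × sin 255.277° = -0.38473, so δ = -22.627°.
cos h₀ = −tan ϕ · tan δ = −tan(+16.2°) × tan(-22.627°) = 0.1211, so h₀ = 1.4494 rad = 83.04°.
Daylight = 2h₀/(2π) × 24.00 h = (1.4494/π) × 24.00 = 11.07 h.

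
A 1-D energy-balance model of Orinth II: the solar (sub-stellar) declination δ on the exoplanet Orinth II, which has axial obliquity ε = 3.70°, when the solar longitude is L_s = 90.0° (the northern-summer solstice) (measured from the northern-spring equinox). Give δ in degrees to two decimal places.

sin δ = sin ε · sin L_s = sin 3.70° × sin 90.0° = 0.064532.
δ = arcsin(0.064532) = +3.70°.

δ = +3.70°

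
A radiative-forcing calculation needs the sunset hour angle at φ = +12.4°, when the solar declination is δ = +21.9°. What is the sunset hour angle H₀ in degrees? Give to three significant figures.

H₀ = 95.1°

cos H₀ = −tan φ · tan δ = −tan(+12.4°) × tan(+21.900°) = -0.0884, so H₀ = 1.6593 rad = 95.07°.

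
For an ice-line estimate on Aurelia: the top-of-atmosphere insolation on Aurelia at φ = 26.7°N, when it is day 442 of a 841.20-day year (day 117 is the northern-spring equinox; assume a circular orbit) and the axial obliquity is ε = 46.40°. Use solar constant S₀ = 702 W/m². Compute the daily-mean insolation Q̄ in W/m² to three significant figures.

Solar longitude: λ_s = 360° × (442 − 117)/841.20 = 139.087°.
sin δ = sin 46.40° × sin 139.087° = 0.47427, so δ = +28.312°.
cos H₀ = −tan(+26.7°) tan(+28.312°) = -0.2709, H₀ = 1.8452 rad.
Bracket: H₀ sin φ sin δ + cos φ cos δ sin H₀ = 1.8452×0.44932×0.47427 + 0.89337×0.88038×0.96260 = 0.393210 + 0.757090 = 1.150300.
Q̄ = (S₀/π) × [bracket] = (702/π) × 1.150300 = 257.0 W/m².

Q̄ ≈ 257 W/m²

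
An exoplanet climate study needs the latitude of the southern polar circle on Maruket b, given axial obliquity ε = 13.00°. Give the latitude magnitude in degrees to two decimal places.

77.00°

The polar circle is the lowest latitude that experiences at least one full rotation of continuous darkness at the northern-summer solstice; it lies at |φ| = 90° − ε = 90° − 13.00° = 77.00°.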